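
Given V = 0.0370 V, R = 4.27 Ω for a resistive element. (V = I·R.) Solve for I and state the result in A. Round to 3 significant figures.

From Ohm's law: I = V/R.
V = 0.0370 V; R = 4.27 Ω.
I = 0.008665 A

0.00867 A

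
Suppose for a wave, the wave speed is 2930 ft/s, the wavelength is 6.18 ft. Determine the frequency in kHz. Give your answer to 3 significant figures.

0.474 kHz

Rearranging: f = v/λ.
v = 2930 ft/s = 893.1 m/s; λ = 6.18 ft = 1.884 m.
f = 474.1 Hz
474.1 Hz × (1 kHz / 1000 Hz) = 0.4741 kHz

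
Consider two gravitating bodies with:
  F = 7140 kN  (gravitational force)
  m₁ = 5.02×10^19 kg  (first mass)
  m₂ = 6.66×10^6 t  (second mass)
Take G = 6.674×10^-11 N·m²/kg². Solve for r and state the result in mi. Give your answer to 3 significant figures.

From Newton's law of gravitation: r = √(G·m₁m₂/F).
F = 7140 kN = 7.140×10^6 N; m₁ = 5.02×10^19 kg; m₂ = 6.66×10^6 t = 6.660×10^9 kg; G = 6.674×10^-11 N·m²/kg².
r = 1.768×10^6 m
1.768×10^6 m × (1 mi / 1609 m) = 1098 mi

1100 mi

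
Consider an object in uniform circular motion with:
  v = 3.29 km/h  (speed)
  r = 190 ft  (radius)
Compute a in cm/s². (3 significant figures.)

a is given directly by: a = v²/r.
v = 3.29 km/h = 0.9139 m/s; r = 190 ft = 57.91 m.
a = 0.01442 m/s²
0.01442 m/s² × (1 cm/s² / 0.01000 m/s²) = 1.442 cm/s²

1.44 cm/s²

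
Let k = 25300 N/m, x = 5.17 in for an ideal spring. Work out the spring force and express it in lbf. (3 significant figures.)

747 lbf

F is given directly by: F = kx.
k = 25300 N/m; x = 5.17 in = 0.1313 m.
F = 3322 N
3322 N × (1 lbf / 4.448 N) = 746.9 lbf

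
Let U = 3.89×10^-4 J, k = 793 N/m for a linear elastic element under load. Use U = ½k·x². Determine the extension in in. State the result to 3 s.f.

0.0390 in

Rearranging U = ½k·x² for x: x = √(2U/k).
U = 3.89×10^-4 J; k = 793 N/m.
x = 9.905×10^-4 m
9.905×10^-4 m × (1 in / 0.02540 m) = 0.03900 in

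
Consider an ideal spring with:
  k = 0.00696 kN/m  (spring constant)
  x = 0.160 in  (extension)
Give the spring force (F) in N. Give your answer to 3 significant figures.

0.0283 N

From Hooke's law: F = kx.
k = 0.00696 kN/m = 6.960 N/m; x = 0.160 in = 0.004064 m.
F = 0.02829 N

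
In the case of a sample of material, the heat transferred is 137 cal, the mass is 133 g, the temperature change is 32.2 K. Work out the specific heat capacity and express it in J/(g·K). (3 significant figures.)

0.134 J/(g·K)

Rearranging Q = m·c·ΔT for c: c = Q/(m·ΔT).
Q = 137 cal = 573.2 J; m = 133 g = 0.1330 kg; ΔT = 32.2 K.
c = 133.8 J/(kg·K)
133.8 J/(kg·K) × (1 J/(g·K) / 1000 J/(kg·K)) = 0.1338 J/(g·K)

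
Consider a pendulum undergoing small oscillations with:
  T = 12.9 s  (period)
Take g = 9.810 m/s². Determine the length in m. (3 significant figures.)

Rearranging T = 2π√(L/g) for L: L = g·(T/2π)².
T = 12.9 s; g = 9.810 m/s².
L = 41.35 m

41.4 m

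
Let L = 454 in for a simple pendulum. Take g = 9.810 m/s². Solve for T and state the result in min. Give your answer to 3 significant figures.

T is given directly by: T = 2π√(L/g).
L = 454 in = 11.53 m; g = 9.810 m/s².
T = 6.812 s
6.812 s × (1 min / 60.00 s) = 0.1135 min

0.114 min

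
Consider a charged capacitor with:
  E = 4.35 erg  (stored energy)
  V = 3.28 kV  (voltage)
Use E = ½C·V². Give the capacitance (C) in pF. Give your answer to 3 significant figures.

0.0809 pF

Solving E = ½C·V² for C: C = 2E/V².
E = 4.35 erg = 4.350×10^-7 J; V = 3.28 kV = 3280 V.
C = 8.087×10^-14 F
8.087×10^-14 F × (1 pF / 1.000×10^-12 F) = 0.08087 pF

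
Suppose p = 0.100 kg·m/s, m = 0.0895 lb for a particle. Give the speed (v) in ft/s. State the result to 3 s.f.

Solving p = m·v for v: v = p/m.
p = 0.100 kg·m/s; m = 0.0895 lb = 0.04060 kg.
v = 2.463 m/s
2.463 m/s × (1 ft/s / 0.3048 m/s) = 8.082 ft/s

8.08 ft/s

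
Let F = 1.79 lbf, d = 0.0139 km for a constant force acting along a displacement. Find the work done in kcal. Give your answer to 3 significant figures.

0.0265 kcal

W is given directly by: W = F·d.
F = 1.79 lbf = 7.962 N; d = 0.0139 km = 13.90 m.
W = 110.7 J
110.7 J × (1 kcal / 4184 J) = 0.02645 kcal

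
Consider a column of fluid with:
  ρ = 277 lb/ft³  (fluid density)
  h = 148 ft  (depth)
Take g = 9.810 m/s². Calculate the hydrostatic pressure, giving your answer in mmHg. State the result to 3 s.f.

14700 mmHg

Directly: P = ρgh.
ρ = 277 lb/ft³ = 4437 kg/m³; h = 148 ft = 45.11 m; g = 9.810 m/s².
P = 1.964×10^6 Pa
1.964×10^6 Pa × (1 mmHg / 133.3 Pa) = 14728 mmHg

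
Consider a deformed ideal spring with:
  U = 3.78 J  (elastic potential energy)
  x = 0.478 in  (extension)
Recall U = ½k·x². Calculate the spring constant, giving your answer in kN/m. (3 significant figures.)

Solving U = ½k·x² for k: k = 2U/x².
U = 3.78 J; x = 0.478 in = 0.01214 m.
k = 51286 N/m
51286 N/m × (1 kN/m / 1000 N/m) = 51.29 kN/m

51.3 kN/m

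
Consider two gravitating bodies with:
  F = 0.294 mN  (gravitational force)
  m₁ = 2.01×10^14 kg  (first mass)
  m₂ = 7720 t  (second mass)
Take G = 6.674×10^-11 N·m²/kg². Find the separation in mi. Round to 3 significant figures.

11700 mi

From Newton's law of gravitation: r = √(G·m₁m₂/F).
F = 0.294 mN = 2.940×10^-4 N; m₁ = 2.01×10^14 kg; m₂ = 7720 t = 7.720×10^6 kg; G = 6.674×10^-11 N·m²/kg².
r = 1.877×10^7 m
1.877×10^7 m × (1 mi / 1609 m) = 11662 mi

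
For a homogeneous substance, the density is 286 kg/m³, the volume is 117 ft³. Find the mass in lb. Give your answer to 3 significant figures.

Rearranging: m = ρV.
ρ = 286 kg/m³; V = 117 ft³ = 3.313 m³.
m = 947.5 kg
947.5 kg × (1 lb / 0.4536 kg) = 2089 lb

2090 lb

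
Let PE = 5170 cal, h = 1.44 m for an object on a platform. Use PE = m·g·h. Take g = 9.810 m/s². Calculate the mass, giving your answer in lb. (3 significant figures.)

Rearranging: m = PE/(g·h).
PE = 5170 cal = 21631 J; h = 1.44 m; g = 9.810 m/s².
m = 1531 kg
1531 kg × (1 lb / 0.4536 kg) = 3376 lb

3380 lb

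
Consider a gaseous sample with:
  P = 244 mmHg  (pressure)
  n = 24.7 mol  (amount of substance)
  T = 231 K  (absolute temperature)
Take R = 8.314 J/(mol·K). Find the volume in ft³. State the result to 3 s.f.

51.5 ft³

Solving PV = nRT for V: V = nRT/P.
P = 244 mmHg = 32531 Pa; n = 24.7 mol; T = 231 K; R = 8.314 J/(mol·K).
V = 1.458 m³
1.458 m³ × (1 ft³ / 0.02832 m³) = 51.50 ft³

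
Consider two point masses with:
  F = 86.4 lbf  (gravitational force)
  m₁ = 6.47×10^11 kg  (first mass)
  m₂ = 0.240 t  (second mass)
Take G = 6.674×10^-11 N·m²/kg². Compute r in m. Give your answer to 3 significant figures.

Rearranging: r = √(G·m₁m₂/F).
F = 86.4 lbf = 384.3 N; m₁ = 6.47×10^11 kg; m₂ = 0.240 t = 240.0 kg; G = 6.674×10^-11 N·m²/kg².
r = 5.193 m

5.19 m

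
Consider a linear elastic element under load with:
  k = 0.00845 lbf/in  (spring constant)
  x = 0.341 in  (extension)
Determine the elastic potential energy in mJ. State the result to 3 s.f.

0.0555 mJ

U is given directly by: U = ½kx².
k = 0.00845 lbf/in = 1.480 N/m; x = 0.341 in = 0.008661 m.
U = 5.551×10^-5 J  (the unit combination reduces to kg·m²/s² = J)
5.551×10^-5 J × (1 mJ / 0.001000 J) = 0.05551 mJ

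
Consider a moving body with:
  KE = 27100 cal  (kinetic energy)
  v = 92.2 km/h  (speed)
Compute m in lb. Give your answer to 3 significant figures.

Rearranging KE = ½mv² for m: m = 2·KE/v².
KE = 27100 cal = 1.134×10^5 J; v = 92.2 km/h = 25.61 m/s.
m = 345.7 kg
345.7 kg × (1 lb / 0.4536 kg) = 762.2 lb

762 lb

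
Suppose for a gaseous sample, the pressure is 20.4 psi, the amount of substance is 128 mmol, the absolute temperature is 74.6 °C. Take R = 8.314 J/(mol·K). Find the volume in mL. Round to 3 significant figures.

From the ideal-gas law: V = nRT/P.
P = 20.4 psi = 1.407×10^5 Pa; n = 128 mmol = 0.1280 mol; T = 74.6 °C = 347.8 K; R = 8.314 J/(mol·K).
V = 0.002631 m³
0.002631 m³ × (1 mL / 1.000×10^-6 m³) = 2631 mL

2630 mL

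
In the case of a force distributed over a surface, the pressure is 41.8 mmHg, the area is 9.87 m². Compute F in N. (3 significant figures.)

55000 N

Solving P = F/A for F: F = P·A.
P = 41.8 mmHg = 5573 Pa; A = 9.87 m².
F = 55004 N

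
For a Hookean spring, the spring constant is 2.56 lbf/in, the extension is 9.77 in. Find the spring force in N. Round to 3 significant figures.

111 N

Directly: F = kx.
k = 2.56 lbf/in = 448.3 N/m; x = 9.77 in = 0.2482 m.
F = 111.3 N  (the unit combination reduces to kg·m/s² = N)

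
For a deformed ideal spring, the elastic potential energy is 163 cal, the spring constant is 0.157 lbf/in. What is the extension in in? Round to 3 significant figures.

Rearranging U = ½k·x² for x: x = √(2U/k).
U = 163 cal = 682.0 J; k = 0.157 lbf/in = 27.49 N/m.
x = 7.043 m
7.043 m × (1 in / 0.02540 m) = 277.3 in

277 in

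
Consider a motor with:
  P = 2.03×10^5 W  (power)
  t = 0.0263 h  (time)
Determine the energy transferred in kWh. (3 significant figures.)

Rearranging P = W/t for W: W = P·t.
P = 2.03×10^5 W; t = 0.0263 h = 94.68 s.
W = 1.922×10^7 J  (the unit combination reduces to kg·m²/s² = J)
1.922×10^7 J × (1 kWh / 3.600×10^6 J) = 5.339 kWh

5.34 kWh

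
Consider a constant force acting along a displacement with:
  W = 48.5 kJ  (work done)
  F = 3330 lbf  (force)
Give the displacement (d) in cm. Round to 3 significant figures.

Rearranging W = F·d for d: d = W/F.
W = 48.5 kJ = 48500 J; F = 3330 lbf = 14813 N.
d = 3.274 m
3.274 m × (1 cm / 0.01000 m) = 327.4 cm

327 cm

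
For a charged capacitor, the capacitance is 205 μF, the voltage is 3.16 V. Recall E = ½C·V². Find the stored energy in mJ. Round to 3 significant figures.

E is given directly by: E = ½CV².
C = 205 μF = 2.050×10^-4 F; V = 3.16 V.
E = 0.001024 J  (the unit combination reduces to kg·m²/s² = J)
0.001024 J × (1 mJ / 0.001000 J) = 1.024 mJ

1.02 mJ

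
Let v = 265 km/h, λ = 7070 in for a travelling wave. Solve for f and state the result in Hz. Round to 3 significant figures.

Solving v = f·λ for f: f = v/λ.
v = 265 km/h = 73.61 m/s; λ = 7070 in = 179.6 m.
f = 0.4099 Hz

0.410 Hz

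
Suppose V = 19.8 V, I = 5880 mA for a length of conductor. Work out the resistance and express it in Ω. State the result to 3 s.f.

3.37 Ω

From Ohm's law: R = V/I.
V = 19.8 V; I = 5880 mA = 5.880 A.
R = 3.367 Ω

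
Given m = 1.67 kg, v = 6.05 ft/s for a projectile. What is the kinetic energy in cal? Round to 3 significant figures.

0.679 cal

KE is given directly by: KE = ½mv².
m = 1.67 kg; v = 6.05 ft/s = 1.844 m/s.
KE = 2.839 J  (the unit combination reduces to kg·m²/s² = J)
2.839 J × (1 cal / 4.184 J) = 0.6786 cal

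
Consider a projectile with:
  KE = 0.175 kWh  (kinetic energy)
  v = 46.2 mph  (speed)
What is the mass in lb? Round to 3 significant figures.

6510 lb

Rearranging KE = ½mv² for m: m = 2·KE/v².
KE = 0.175 kWh = 6.300×10^5 J; v = 46.2 mph = 20.65 m/s.
m = 2954 kg
2954 kg × (1 lb / 0.4536 kg) = 6512 lb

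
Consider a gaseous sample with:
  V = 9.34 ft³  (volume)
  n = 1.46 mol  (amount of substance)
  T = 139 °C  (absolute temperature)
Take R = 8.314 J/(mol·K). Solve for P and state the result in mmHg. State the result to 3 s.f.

From the ideal-gas law: P = nRT/V.
V = 9.34 ft³ = 0.2645 m³; n = 1.46 mol; T = 139 °C = 412.1 K; R = 8.314 J/(mol·K).
P = 18916 Pa  (the unit combination reduces to kg/(m·s²) = Pa)
18916 Pa × (1 mmHg / 133.3 Pa) = 141.9 mmHg

142 mmHg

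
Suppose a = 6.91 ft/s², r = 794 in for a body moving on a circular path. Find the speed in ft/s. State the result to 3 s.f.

21.4 ft/s

Rearranging: v = √(a·r).
a = 6.91 ft/s² = 2.106 m/s²; r = 794 in = 20.17 m.
v = 6.517 m/s
6.517 m/s × (1 ft/s / 0.3048 m/s) = 21.38 ft/s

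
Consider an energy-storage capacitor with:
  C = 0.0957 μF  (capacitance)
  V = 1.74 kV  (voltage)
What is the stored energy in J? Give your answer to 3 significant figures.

Directly: E = ½CV².
C = 0.0957 μF = 9.570×10^-8 F; V = 1.74 kV = 1740 V.
E = 0.1449 J

0.145 J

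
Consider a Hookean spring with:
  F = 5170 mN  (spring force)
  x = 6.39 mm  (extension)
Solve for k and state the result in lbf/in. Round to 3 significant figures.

4.62 lbf/in

Solving F = k·x for k: k = F/x.
F = 5170 mN = 5.170 N; x = 6.39 mm = 0.006390 m.
k = 809.1 N/m
809.1 N/m × (1 lbf/in / 175.1 N/m) = 4.620 lbf/in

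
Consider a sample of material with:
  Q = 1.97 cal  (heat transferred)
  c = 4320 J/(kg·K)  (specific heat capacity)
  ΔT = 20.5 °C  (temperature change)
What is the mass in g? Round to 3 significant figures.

Rearranging: m = Q/(c·ΔT).
Q = 1.97 cal = 8.242 J; c = 4320 J/(kg·K); ΔT = 20.5 °C = 20.50 K.
m = 9.307×10^-5 kg
9.307×10^-5 kg × (1 g / 0.001000 kg) = 0.09307 g

0.0931 g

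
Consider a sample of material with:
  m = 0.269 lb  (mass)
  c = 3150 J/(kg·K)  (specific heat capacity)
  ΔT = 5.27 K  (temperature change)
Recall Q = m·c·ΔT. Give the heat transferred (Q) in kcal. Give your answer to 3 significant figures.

Q is given directly by: Q = mcΔT.
m = 0.269 lb = 0.1220 kg; c = 3150 J/(kg·K); ΔT = 5.27 K.
Q = 2026 J
2026 J × (1 kcal / 4184 J) = 0.4841 kcal

0.484 kcal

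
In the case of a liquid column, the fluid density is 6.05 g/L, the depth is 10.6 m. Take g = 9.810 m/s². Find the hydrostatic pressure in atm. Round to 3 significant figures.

0.00621 atm

P is given directly by: P = ρgh.
ρ = 6.05 g/L = 6.050 kg/m³; h = 10.6 m; g = 9.810 m/s².
P = 629.1 Pa  (the unit combination reduces to kg/(m·s²) = Pa)
629.1 Pa × (1 atm / 1.013×10^5 Pa) = 0.006209 atm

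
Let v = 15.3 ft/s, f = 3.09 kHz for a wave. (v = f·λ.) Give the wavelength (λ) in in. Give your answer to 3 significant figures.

0.0594 in

Solving v = f·λ for λ: λ = v/f.
v = 15.3 ft/s = 4.663 m/s; f = 3.09 kHz = 3090 Hz.
λ = 0.001509 m
0.001509 m × (1 in / 0.02540 m) = 0.05942 in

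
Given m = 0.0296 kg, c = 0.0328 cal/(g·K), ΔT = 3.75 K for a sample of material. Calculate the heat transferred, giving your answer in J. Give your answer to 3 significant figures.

15.2 J

Q is given directly by: Q = mcΔT.
m = 0.0296 kg; c = 0.0328 cal/(g·K) = 137.2 J/(kg·K); ΔT = 3.75 K.
Q = 15.23 J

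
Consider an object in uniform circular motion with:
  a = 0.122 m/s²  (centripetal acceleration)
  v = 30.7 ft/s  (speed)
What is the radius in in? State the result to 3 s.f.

Rearranging a = v²/r for r: r = v²/a.
a = 0.122 m/s²; v = 30.7 ft/s = 9.357 m/s.
r = 717.7 m
717.7 m × (1 in / 0.02540 m) = 28256 in

28300 in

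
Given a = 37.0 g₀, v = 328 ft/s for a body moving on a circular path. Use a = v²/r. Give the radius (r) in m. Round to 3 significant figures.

Solving a = v²/r for r: r = v²/a.
a = 37.0 g₀ = 362.8 m/s²; v = 328 ft/s = 99.97 m/s.
r = 27.55 m

27.5 m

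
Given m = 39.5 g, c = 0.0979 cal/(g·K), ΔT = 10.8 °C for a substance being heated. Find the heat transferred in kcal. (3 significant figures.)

0.0418 kcal

Q is given directly by: Q = mcΔT.
m = 39.5 g = 0.03950 kg; c = 0.0979 cal/(g·K) = 409.6 J/(kg·K); ΔT = 10.8 °C = 10.80 K.
Q = 174.7 J
174.7 J × (1 kcal / 4184 J) = 0.04176 kcal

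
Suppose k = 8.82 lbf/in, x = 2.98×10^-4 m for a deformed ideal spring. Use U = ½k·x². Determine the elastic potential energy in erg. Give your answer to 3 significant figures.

U is given directly by: U = ½kx².
k = 8.82 lbf/in = 1545 N/m; x = 2.98×10^-4 m.
U = 6.858×10^-5 J
6.858×10^-5 J × (1 erg / 1.000×10^-7 J) = 685.8 erg

686 erg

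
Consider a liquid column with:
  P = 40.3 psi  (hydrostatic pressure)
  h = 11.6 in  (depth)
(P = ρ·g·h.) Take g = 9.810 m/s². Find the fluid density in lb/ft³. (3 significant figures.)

Solving P = ρ·g·h for ρ: ρ = P/(g·h).
P = 40.3 psi = 2.779×10^5 Pa; h = 11.6 in = 0.2946 m; g = 9.810 m/s².
ρ = 96131 kg/m³
96131 kg/m³ × (1 lb/ft³ / 16.02 kg/m³) = 6001 lb/ft³

6000 lb/ft³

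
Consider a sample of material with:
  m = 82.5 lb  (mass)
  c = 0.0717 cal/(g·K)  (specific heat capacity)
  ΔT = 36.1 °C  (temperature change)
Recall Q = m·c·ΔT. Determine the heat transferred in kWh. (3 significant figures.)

0.113 kWh

Q is given directly by: Q = mcΔT.
m = 82.5 lb = 37.42 kg; c = 0.0717 cal/(g·K) = 300.0 J/(kg·K); ΔT = 36.1 °C = 36.10 K.
Q = 4.053×10^5 J
4.053×10^5 J × (1 kWh / 3.600×10^6 J) = 0.1126 kWh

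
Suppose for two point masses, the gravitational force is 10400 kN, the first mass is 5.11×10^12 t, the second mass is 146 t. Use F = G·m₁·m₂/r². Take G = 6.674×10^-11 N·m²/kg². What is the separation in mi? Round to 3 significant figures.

From Newton's law of gravitation: r = √(G·m₁m₂/F).
F = 10400 kN = 1.040×10^7 N; m₁ = 5.11×10^12 t = 5.110×10^15 kg; m₂ = 146 t = 1.460×10^5 kg; G = 6.674×10^-11 N·m²/kg².
r = 69.19 m
69.19 m × (1 mi / 1609 m) = 0.04299 mi

0.0430 mi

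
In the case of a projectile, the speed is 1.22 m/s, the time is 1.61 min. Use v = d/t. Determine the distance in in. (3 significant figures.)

Solving v = d/t for d: d = v·t.
v = 1.22 m/s; t = 1.61 min = 96.60 s.
d = 117.9 m
117.9 m × (1 in / 0.02540 m) = 4640 in

4640 in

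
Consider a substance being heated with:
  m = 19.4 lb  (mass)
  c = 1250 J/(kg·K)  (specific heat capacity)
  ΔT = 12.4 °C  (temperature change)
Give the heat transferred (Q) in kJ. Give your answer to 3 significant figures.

136 kJ

Directly: Q = mcΔT.
m = 19.4 lb = 8.800 kg; c = 1250 J/(kg·K); ΔT = 12.4 °C = 12.40 K.
Q = 1.364×10^5 J
1.364×10^5 J × (1 kJ / 1000 J) = 136.4 kJ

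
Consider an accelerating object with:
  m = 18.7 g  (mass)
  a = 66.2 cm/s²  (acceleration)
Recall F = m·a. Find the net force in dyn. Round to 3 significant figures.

From Newton's second law: F = m·a.
m = 18.7 g = 0.01870 kg; a = 66.2 cm/s² = 0.6620 m/s².
F = 0.01238 N
0.01238 N × (1 dyn / 1.000×10^-5 N) = 1238 dyn

1240 dyn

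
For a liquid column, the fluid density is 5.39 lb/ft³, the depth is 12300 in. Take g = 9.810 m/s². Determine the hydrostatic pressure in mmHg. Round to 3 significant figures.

P is given directly by: P = ρgh.
ρ = 5.39 lb/ft³ = 86.34 kg/m³; h = 12300 in = 312.4 m; g = 9.810 m/s².
P = 2.646×10^5 Pa
2.646×10^5 Pa × (1 mmHg / 133.3 Pa) = 1985 mmHg

1980 mmHg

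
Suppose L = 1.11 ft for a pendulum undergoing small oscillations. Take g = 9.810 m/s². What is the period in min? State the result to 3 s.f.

0.0194 min

T is given directly by: T = 2π√(L/g).
L = 1.11 ft = 0.3383 m; g = 9.810 m/s².
T = 1.167 s
1.167 s × (1 min / 60.00 s) = 0.01945 min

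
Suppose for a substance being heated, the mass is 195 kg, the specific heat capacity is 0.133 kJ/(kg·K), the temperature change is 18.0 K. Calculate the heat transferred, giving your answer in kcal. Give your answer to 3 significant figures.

112 kcal

Q is given directly by: Q = mcΔT.
m = 195 kg; c = 0.133 kJ/(kg·K) = 133.0 J/(kg·K); ΔT = 18.0 K.
Q = 4.668×10^5 J  (the unit combination reduces to kg·m²/s² = J)
4.668×10^5 J × (1 kcal / 4184 J) = 111.6 kcal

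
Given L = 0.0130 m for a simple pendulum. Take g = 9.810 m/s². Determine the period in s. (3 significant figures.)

0.229 s

Directly: T = 2π√(L/g).
L = 0.0130 m; g = 9.810 m/s².
T = 0.2287 s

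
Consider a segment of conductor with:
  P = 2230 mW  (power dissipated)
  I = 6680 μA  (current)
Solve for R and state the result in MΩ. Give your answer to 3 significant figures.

Rearranging P = I²R for R: R = P/I².
P = 2230 mW = 2.230 W; I = 6680 μA = 0.006680 A.
R = 49975 Ω
49975 Ω × (1 MΩ / 1.000×10^6 Ω) = 0.04997 MΩ

0.0500 MΩ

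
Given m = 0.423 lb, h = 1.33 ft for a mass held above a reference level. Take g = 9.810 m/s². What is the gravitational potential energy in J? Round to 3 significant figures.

0.763 J

Directly: PE = mgh.
m = 0.423 lb = 0.1919 kg; h = 1.33 ft = 0.4054 m; g = 9.810 m/s².
PE = 0.7630 J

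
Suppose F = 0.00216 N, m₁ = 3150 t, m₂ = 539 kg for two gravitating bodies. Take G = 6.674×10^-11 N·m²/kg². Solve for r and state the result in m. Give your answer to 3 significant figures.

From Newton's law of gravitation: r = √(G·m₁m₂/F).
F = 0.00216 N; m₁ = 3150 t = 3.150×10^6 kg; m₂ = 539 kg; G = 6.674×10^-11 N·m²/kg².
r = 7.243 m

7.24 m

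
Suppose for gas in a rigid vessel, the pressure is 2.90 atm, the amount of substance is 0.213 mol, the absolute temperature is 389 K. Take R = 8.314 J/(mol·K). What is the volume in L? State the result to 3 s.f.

From the ideal-gas law: V = nRT/P.
P = 2.90 atm = 2.938×10^5 Pa; n = 0.213 mol; T = 389 K; R = 8.314 J/(mol·K).
V = 0.002344 m³
0.002344 m³ × (1 L / 0.001000 m³) = 2.344 L

2.34 L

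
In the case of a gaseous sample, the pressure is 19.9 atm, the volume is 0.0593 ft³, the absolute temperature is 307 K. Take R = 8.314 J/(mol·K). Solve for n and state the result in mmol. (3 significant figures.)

Rearranging: n = PV/(RT).
P = 19.9 atm = 2.016×10^6 Pa; V = 0.0593 ft³ = 0.001679 m³; T = 307 K; R = 8.314 J/(mol·K).
n = 1.327 mol
1.327 mol × (1 mmol / 0.001000 mol) = 1327 mmol

1330 mmol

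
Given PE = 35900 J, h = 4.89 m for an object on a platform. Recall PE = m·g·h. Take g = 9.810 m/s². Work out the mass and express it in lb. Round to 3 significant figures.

1650 lb

Rearranging PE = m·g·h for m: m = PE/(g·h).
PE = 35900 J; h = 4.89 m; g = 9.810 m/s².
m = 748.4 kg
748.4 kg × (1 lb / 0.4536 kg) = 1650 lb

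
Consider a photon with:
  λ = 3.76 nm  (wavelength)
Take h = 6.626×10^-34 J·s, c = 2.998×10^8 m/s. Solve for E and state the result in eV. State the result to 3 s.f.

E is given directly by: E = hc/λ.
λ = 3.76 nm = 3.760×10^-9 m; h = 6.626×10^-34 J·s; c = 2.998×10^8 m/s.
E = 5.283×10^-17 J  (the unit combination reduces to kg·m²/s² = J)
5.283×10^-17 J × (1 eV / 1.602×10^-19 J) = 329.8 eV

330 eV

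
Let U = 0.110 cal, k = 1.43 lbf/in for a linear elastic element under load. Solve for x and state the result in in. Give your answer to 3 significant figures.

Rearranging: x = √(2U/k).
U = 0.110 cal = 0.4602 J; k = 1.43 lbf/in = 250.4 N/m.
x = 0.06063 m
0.06063 m × (1 in / 0.02540 m) = 2.387 in

2.39 in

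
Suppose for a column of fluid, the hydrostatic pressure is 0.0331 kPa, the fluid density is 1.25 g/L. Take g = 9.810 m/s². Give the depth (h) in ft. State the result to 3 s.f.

8.86 ft

Rearranging P = ρ·g·h for h: h = P/(ρ·g).
P = 0.0331 kPa = 33.10 Pa; ρ = 1.25 g/L = 1.250 kg/m³; g = 9.810 m/s².
h = 2.699 m
2.699 m × (1 ft / 0.3048 m) = 8.856 ft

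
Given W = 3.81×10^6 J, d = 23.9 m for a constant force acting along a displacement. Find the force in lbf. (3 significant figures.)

Rearranging W = F·d for F: F = W/d.
W = 3.81×10^6 J; d = 23.9 m.
F = 1.594×10^5 N  (the unit combination reduces to kg·m/s² = N)
1.594×10^5 N × (1 lbf / 4.448 N) = 35838 lbf

35800 lbf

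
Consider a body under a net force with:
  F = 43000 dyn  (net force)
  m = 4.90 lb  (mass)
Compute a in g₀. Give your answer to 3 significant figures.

Rearranging F = m·a for a: a = F/m.
F = 43000 dyn = 0.4300 N; m = 4.90 lb = 2.223 kg.
a = 0.1935 m/s²
0.1935 m/s² × (1 g₀ / 9.807 m/s²) = 0.01973 g₀

0.0197 g₀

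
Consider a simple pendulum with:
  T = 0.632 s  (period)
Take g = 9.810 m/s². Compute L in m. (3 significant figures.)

0.0993 m

Solving T = 2π√(L/g) for L: L = g·(T/2π)².
T = 0.632 s; g = 9.810 m/s².
L = 0.09925 m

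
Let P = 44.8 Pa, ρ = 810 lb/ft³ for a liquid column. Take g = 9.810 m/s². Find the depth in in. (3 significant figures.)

Rearranging P = ρ·g·h for h: h = P/(ρ·g).
P = 44.8 Pa; ρ = 810 lb/ft³ = 12975 kg/m³; g = 9.810 m/s².
h = 3.520×10^-4 m
3.520×10^-4 m × (1 in / 0.02540 m) = 0.01386 in

0.0139 in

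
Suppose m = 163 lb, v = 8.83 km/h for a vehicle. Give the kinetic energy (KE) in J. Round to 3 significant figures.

Directly: KE = ½mv².
m = 163 lb = 73.94 kg; v = 8.83 km/h = 2.453 m/s.
KE = 222.4 J

222 J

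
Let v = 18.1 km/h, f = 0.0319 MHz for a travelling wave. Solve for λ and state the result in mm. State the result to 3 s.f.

Solving v = f·λ for λ: λ = v/f.
v = 18.1 km/h = 5.028 m/s; f = 0.0319 MHz = 31900 Hz.
λ = 1.576×10^-4 m
1.576×10^-4 m × (1 mm / 0.001000 m) = 0.1576 mm

0.158 mm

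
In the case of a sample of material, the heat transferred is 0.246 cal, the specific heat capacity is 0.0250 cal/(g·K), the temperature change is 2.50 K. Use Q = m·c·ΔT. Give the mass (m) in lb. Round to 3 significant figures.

0.00868 lb

Rearranging Q = m·c·ΔT for m: m = Q/(c·ΔT).
Q = 0.246 cal = 1.029 J; c = 0.0250 cal/(g·K) = 104.6 J/(kg·K); ΔT = 2.50 K.
m = 0.003936 kg
0.003936 kg × (1 lb / 0.4536 kg) = 0.008677 lb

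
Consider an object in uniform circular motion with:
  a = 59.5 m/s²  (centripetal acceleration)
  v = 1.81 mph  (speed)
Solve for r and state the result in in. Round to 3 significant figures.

0.433 in

Rearranging a = v²/r for r: r = v²/a.
a = 59.5 m/s²; v = 1.81 mph = 0.8091 m/s.
r = 0.01100 m
0.01100 m × (1 in / 0.02540 m) = 0.4332 in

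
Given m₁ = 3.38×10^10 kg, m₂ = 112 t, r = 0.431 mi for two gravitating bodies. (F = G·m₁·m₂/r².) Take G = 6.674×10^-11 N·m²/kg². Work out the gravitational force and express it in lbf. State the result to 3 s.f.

F is given directly by: F = Gm₁m₂/r².
m₁ = 3.38×10^10 kg; m₂ = 112 t = 1.120×10^5 kg; r = 0.431 mi = 693.6 m; G = 6.674×10^-11 N·m²/kg².
F = 0.5251 N
0.5251 N × (1 lbf / 4.448 N) = 0.1181 lbf

0.118 lbf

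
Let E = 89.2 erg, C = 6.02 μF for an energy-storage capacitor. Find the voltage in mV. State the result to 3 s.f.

1720 mV

Rearranging E = ½C·V² for V: V = √(2E/C).
E = 89.2 erg = 8.920×10^-6 J; C = 6.02 μF = 6.020×10^-6 F.
V = 1.721 V
1.721 V × (1 mV / 0.001000 V) = 1721 mV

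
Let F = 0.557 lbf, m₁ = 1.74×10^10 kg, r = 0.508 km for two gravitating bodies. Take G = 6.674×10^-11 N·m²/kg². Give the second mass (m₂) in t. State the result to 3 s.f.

551 t

Rearranging: m₂ = F·r²/(G·m₁).
F = 0.557 lbf = 2.478 N; m₁ = 1.74×10^10 kg; r = 0.508 km = 508.0 m; G = 6.674×10^-11 N·m²/kg².
m₂ = 5.506×10^5 kg
5.506×10^5 kg × (1 t / 1000 kg) = 550.6 t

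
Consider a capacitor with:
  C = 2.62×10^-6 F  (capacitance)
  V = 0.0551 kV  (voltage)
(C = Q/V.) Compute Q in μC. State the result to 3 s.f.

Rearranging: Q = CV.
C = 2.62×10^-6 F; V = 0.0551 kV = 55.10 V.
Q = 1.444×10^-4 C
1.444×10^-4 C × (1 μC / 1.000×10^-6 C) = 144.4 μC

144 μC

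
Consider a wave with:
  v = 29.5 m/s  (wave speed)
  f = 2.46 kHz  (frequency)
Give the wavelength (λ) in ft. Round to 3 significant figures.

0.0393 ft

Rearranging: λ = v/f.
v = 29.5 m/s; f = 2.46 kHz = 2460 Hz.
λ = 0.01199 m
0.01199 m × (1 ft / 0.3048 m) = 0.03934 ft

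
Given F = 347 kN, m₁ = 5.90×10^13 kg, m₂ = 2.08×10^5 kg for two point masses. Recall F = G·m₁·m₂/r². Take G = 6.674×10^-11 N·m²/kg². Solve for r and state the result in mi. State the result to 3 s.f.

0.0302 mi

Rearranging: r = √(G·m₁m₂/F).
F = 347 kN = 3.470×10^5 N; m₁ = 5.90×10^13 kg; m₂ = 2.08×10^5 kg; G = 6.674×10^-11 N·m²/kg².
r = 48.58 m
48.58 m × (1 mi / 1609 m) = 0.03019 mi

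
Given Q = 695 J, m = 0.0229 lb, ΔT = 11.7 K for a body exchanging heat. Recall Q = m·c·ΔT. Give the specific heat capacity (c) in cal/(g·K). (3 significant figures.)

Rearranging Q = m·c·ΔT for c: c = Q/(m·ΔT).
Q = 695 J; m = 0.0229 lb = 0.01039 kg; ΔT = 11.7 K.
c = 5719 J/(kg·K)
5719 J/(kg·K) × (1 cal/(g·K) / 4184 J/(kg·K)) = 1.367 cal/(g·K)

1.37 cal/(g·K)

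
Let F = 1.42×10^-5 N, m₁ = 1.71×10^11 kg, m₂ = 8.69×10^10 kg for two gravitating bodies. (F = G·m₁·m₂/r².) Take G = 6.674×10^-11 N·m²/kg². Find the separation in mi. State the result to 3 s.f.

Rearranging F = G·m₁·m₂/r² for r: r = √(G·m₁m₂/F).
F = 1.42×10^-5 N; m₁ = 1.71×10^11 kg; m₂ = 8.69×10^10 kg; G = 6.674×10^-11 N·m²/kg².
r = 2.643×10^8 m
2.643×10^8 m × (1 mi / 1609 m) = 1.642×10^5 mi

1.64×10^5 mi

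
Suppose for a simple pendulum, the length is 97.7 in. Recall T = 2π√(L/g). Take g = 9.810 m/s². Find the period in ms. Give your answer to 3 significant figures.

3160 ms

Directly: T = 2π√(L/g).
L = 97.7 in = 2.482 m; g = 9.810 m/s².
T = 3.160 s
3.160 s × (1 ms / 0.001000 s) = 3160 ms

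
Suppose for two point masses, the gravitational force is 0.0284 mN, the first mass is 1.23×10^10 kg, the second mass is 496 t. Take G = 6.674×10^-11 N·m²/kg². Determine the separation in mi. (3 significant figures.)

74.4 mi

From Newton's law of gravitation: r = √(G·m₁m₂/F).
F = 0.0284 mN = 2.840×10^-5 N; m₁ = 1.23×10^10 kg; m₂ = 496 t = 4.960×10^5 kg; G = 6.674×10^-11 N·m²/kg².
r = 1.197×10^5 m
1.197×10^5 m × (1 mi / 1609 m) = 74.40 mi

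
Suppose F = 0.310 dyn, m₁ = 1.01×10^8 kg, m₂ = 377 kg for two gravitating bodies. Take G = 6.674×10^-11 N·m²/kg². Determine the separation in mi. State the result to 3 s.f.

0.563 mi

From Newton's law of gravitation: r = √(G·m₁m₂/F).
F = 0.310 dyn = 3.100×10^-6 N; m₁ = 1.01×10^8 kg; m₂ = 377 kg; G = 6.674×10^-11 N·m²/kg².
r = 905.4 m
905.4 m × (1 mi / 1609 m) = 0.5626 mi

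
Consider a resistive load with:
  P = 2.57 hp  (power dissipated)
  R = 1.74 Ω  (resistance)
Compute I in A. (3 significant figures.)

Solving P = I²R for I: I = √(P/R).
P = 2.57 hp = 1916 W; R = 1.74 Ω.
I = 33.19 A

33.2 A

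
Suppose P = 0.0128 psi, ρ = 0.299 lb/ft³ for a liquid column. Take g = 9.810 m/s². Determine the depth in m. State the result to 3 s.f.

1.88 m

Solving P = ρ·g·h for h: h = P/(ρ·g).
P = 0.0128 psi = 88.25 Pa; ρ = 0.299 lb/ft³ = 4.790 kg/m³; g = 9.810 m/s².
h = 1.878 m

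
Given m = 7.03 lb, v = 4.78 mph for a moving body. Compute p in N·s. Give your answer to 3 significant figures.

6.81 N·s

Directly: p = mv.
m = 7.03 lb = 3.189 kg; v = 4.78 mph = 2.137 m/s.
p = 6.814 kg·m/s
Since 1 N·s = 1 kg·m/s, 6.814 N·s.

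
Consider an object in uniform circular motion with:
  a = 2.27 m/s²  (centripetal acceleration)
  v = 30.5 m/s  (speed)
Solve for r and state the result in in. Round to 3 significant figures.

Rearranging a = v²/r for r: r = v²/a.
a = 2.27 m/s²; v = 30.5 m/s.
r = 409.8 m
409.8 m × (1 in / 0.02540 m) = 16134 in

16100 in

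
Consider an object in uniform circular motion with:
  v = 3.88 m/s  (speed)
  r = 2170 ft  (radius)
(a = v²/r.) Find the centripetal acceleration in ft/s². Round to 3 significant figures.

Directly: a = v²/r.
v = 3.88 m/s; r = 2170 ft = 661.4 m.
a = 0.02276 m/s²
0.02276 m/s² × (1 ft/s² / 0.3048 m/s²) = 0.07467 ft/s²

0.0747 ft/s²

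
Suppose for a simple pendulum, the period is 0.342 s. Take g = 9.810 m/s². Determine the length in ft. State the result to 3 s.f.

0.0954 ft

Rearranging T = 2π√(L/g) for L: L = g·(T/2π)².
T = 0.342 s; g = 9.810 m/s².
L = 0.02906 m
0.02906 m × (1 ft / 0.3048 m) = 0.09536 ft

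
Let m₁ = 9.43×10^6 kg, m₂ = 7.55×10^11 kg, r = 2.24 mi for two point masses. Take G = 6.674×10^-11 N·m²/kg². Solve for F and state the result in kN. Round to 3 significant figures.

From Newton's law of gravitation: F = Gm₁m₂/r².
m₁ = 9.43×10^6 kg; m₂ = 7.55×10^11 kg; r = 2.24 mi = 3605 m; G = 6.674×10^-11 N·m²/kg².
F = 36.56 N
36.56 N × (1 kN / 1000 N) = 0.03656 kN

0.0366 kN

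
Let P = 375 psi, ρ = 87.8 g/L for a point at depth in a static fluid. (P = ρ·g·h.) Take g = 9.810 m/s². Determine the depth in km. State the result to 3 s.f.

3.00 km

Solving P = ρ·g·h for h: h = P/(ρ·g).
P = 375 psi = 2.586×10^6 Pa; ρ = 87.8 g/L = 87.80 kg/m³; g = 9.810 m/s².
h = 3002 m
3002 m × (1 km / 1000 m) = 3.002 km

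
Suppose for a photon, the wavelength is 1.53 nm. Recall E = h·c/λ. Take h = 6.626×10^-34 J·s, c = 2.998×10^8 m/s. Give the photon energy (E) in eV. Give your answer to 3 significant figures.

810 eV

E is given directly by: E = hc/λ.
λ = 1.53 nm = 1.530×10^-9 m; h = 6.626×10^-34 J·s; c = 2.998×10^8 m/s.
E = 1.298×10^-16 J
1.298×10^-16 J × (1 eV / 1.602×10^-19 J) = 810.4 eV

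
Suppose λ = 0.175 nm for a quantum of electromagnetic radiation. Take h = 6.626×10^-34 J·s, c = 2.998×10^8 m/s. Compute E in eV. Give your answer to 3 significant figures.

Directly: E = hc/λ.
λ = 0.175 nm = 1.750×10^-10 m; h = 6.626×10^-34 J·s; c = 2.998×10^8 m/s.
E = 1.135×10^-15 J
1.135×10^-15 J × (1 eV / 1.602×10^-19 J) = 7085 eV

7080 eV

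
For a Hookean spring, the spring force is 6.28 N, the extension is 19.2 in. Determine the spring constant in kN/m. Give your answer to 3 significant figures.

From Hooke's law: k = F/x.
F = 6.28 N; x = 19.2 in = 0.4877 m.
k = 12.88 N/m
12.88 N/m × (1 kN/m / 1000 N/m) = 0.01288 kN/m

0.0129 kN/m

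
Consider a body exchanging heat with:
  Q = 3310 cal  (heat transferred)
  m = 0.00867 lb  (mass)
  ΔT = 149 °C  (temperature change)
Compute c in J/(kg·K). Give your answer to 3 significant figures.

23600 J/(kg·K)

Solving Q = m·c·ΔT for c: c = Q/(m·ΔT).
Q = 3310 cal = 13849 J; m = 0.00867 lb = 0.003933 kg; ΔT = 149 °C = 149.0 K.
c = 23635 J/(kg·K)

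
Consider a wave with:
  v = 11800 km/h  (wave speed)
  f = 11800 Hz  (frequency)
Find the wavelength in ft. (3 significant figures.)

Solving v = f·λ for λ: λ = v/f.
v = 11800 km/h = 3278 m/s; f = 11800 Hz.
λ = 0.2778 m
0.2778 m × (1 ft / 0.3048 m) = 0.9113 ft

0.911 ft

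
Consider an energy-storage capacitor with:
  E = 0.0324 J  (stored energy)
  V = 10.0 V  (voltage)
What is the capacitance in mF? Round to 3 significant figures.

Solving E = ½C·V² for C: C = 2E/V².
E = 0.0324 J; V = 10.0 V.
C = 6.480×10^-4 F
6.480×10^-4 F × (1 mF / 0.001000 F) = 0.6480 mF

0.648 mF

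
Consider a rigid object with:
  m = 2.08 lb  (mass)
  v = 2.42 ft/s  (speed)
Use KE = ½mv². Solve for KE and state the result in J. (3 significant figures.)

KE is given directly by: KE = ½mv².
m = 2.08 lb = 0.9435 kg; v = 2.42 ft/s = 0.7376 m/s.
KE = 0.2567 J  (the unit combination reduces to kg·m²/s² = J)

0.257 J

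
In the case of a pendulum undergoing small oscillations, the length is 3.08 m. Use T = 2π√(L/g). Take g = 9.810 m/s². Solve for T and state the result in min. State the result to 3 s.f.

0.0587 min

Directly: T = 2π√(L/g).
L = 3.08 m; g = 9.810 m/s².
T = 3.521 s
3.521 s × (1 min / 60.00 s) = 0.05868 min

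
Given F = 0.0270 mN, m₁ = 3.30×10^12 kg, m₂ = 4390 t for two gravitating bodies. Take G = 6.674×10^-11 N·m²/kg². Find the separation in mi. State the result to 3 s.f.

Rearranging: r = √(G·m₁m₂/F).
F = 0.0270 mN = 2.700×10^-5 N; m₁ = 3.30×10^12 kg; m₂ = 4390 t = 4.390×10^6 kg; G = 6.674×10^-11 N·m²/kg².
r = 5.984×10^6 m
5.984×10^6 m × (1 mi / 1609 m) = 3718 mi

3720 mi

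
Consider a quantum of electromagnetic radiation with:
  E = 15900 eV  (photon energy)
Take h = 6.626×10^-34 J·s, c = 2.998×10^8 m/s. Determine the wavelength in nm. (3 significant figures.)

0.0780 nm

Solving E = h·c/λ for λ: λ = hc/E.
E = 15900 eV = 2.547×10^-15 J; h = 6.626×10^-34 J·s; c = 2.998×10^8 m/s.
λ = 7.798×10^-11 m
7.798×10^-11 m × (1 nm / 1.000×10^-9 m) = 0.07798 nm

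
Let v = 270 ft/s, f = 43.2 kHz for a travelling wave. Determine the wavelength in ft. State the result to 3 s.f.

0.00625 ft

Rearranging: λ = v/f.
v = 270 ft/s = 82.30 m/s; f = 43.2 kHz = 43200 Hz.
λ = 0.001905 m
0.001905 m × (1 ft / 0.3048 m) = 0.006250 ft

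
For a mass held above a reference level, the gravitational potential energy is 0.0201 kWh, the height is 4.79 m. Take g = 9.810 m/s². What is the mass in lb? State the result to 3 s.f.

3390 lb

Rearranging PE = m·g·h for m: m = PE/(g·h).
PE = 0.0201 kWh = 72360 J; h = 4.79 m; g = 9.810 m/s².
m = 1540 kg
1540 kg × (1 lb / 0.4536 kg) = 3395 lb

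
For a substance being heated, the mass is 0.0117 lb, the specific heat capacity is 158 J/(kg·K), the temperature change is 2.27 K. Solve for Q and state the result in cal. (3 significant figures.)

0.455 cal

Q is given directly by: Q = mcΔT.
m = 0.0117 lb = 0.005307 kg; c = 158 J/(kg·K); ΔT = 2.27 K.
Q = 1.903 J
1.903 J × (1 cal / 4.184 J) = 0.4549 cal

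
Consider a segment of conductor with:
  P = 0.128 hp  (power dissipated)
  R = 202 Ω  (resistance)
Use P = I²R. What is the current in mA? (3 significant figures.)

Rearranging: I = √(P/R).
P = 0.128 hp = 95.45 W; R = 202 Ω.
I = 0.6874 A
0.6874 A × (1 mA / 0.001000 A) = 687.4 mA

687 mA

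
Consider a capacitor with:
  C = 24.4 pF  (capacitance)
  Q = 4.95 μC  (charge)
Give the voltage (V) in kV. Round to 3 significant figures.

203 kV

Solving C = Q/V for V: V = Q/C.
C = 24.4 pF = 2.440×10^-11 F; Q = 4.95 μC = 4.950×10^-6 C.
V = 2.029×10^5 V
2.029×10^5 V × (1 kV / 1000 V) = 202.9 kV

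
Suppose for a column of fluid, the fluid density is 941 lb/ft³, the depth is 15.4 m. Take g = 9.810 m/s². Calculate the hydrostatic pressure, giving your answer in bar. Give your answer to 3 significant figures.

P is given directly by: P = ρgh.
ρ = 941 lb/ft³ = 15073 kg/m³; h = 15.4 m; g = 9.810 m/s².
P = 2.277×10^6 Pa
2.277×10^6 Pa × (1 bar / 1.000×10^5 Pa) = 22.77 bar

22.8 bar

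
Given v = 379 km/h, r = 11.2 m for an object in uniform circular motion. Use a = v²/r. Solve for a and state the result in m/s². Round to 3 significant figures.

990 m/s²

Directly: a = v²/r.
v = 379 km/h = 105.3 m/s; r = 11.2 m.
a = 989.6 m/s²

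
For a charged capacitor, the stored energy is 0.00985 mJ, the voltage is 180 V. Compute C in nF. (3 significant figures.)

0.608 nF

Solving E = ½C·V² for C: C = 2E/V².
E = 0.00985 mJ = 9.850×10^-6 J; V = 180 V.
C = 6.080×10^-10 F
6.080×10^-10 F × (1 nF / 1.000×10^-9 F) = 0.6080 nF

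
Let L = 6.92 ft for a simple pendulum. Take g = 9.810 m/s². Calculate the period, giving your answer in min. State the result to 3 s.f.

0.0486 min

T is given directly by: T = 2π√(L/g).
L = 6.92 ft = 2.109 m; g = 9.810 m/s².
T = 2.913 s
2.913 s × (1 min / 60.00 s) = 0.04856 min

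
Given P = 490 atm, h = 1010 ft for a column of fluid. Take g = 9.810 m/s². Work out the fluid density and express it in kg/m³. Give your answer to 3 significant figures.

16400 kg/m³

Rearranging: ρ = P/(g·h).
P = 490 atm = 4.965×10^7 Pa; h = 1010 ft = 307.8 m; g = 9.810 m/s².
ρ = 16440 kg/m³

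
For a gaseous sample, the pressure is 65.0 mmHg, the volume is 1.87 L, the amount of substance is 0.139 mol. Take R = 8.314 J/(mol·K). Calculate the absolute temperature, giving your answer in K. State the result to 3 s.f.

Rearranging: T = PV/(nR).
P = 65.0 mmHg = 8666 Pa; V = 1.87 L = 0.001870 m³; n = 0.139 mol; R = 8.314 J/(mol·K).
T = 14.02 K

14.0 K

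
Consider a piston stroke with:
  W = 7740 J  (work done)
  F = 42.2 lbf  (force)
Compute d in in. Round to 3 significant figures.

Rearranging: d = W/F.
W = 7740 J; F = 42.2 lbf = 187.7 N.
d = 41.23 m
41.23 m × (1 in / 0.02540 m) = 1623 in

1620 in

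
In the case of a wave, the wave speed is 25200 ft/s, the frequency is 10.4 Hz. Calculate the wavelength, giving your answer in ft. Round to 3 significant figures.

2420 ft

Rearranging: λ = v/f.
v = 25200 ft/s = 7681 m/s; f = 10.4 Hz.
λ = 738.6 m
738.6 m × (1 ft / 0.3048 m) = 2423 ft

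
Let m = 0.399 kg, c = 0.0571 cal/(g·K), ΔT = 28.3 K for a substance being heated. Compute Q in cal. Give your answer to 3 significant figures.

Q is given directly by: Q = mcΔT.
m = 0.399 kg; c = 0.0571 cal/(g·K) = 238.9 J/(kg·K); ΔT = 28.3 K.
Q = 2698 J
2698 J × (1 cal / 4.184 J) = 644.8 cal

645 cal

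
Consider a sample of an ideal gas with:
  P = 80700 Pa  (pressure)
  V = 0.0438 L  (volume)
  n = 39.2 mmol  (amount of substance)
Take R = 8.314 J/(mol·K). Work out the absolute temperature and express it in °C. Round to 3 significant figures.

Rearranging PV = nRT for T: T = PV/(nR).
P = 80700 Pa; V = 0.0438 L = 4.380×10^-5 m³; n = 39.2 mmol = 0.03920 mol; R = 8.314 J/(mol·K).
T = 10.85 K
10.85 K − 273.15 = -262.3 °C

-262 °C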